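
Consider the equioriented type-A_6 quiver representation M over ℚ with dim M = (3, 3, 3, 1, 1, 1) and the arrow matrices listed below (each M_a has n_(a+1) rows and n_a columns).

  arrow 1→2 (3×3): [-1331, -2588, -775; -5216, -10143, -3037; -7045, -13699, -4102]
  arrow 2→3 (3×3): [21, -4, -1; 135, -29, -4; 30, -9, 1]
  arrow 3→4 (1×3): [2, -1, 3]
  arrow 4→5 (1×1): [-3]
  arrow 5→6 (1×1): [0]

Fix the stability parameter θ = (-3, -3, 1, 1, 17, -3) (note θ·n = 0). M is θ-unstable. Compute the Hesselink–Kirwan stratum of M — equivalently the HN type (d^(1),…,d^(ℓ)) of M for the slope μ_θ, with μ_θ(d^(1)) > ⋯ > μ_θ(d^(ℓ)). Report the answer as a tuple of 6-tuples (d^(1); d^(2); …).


Interval decomposition of M: I[1,2], I[1,3], I[1,5], I[3,3], I[6,6].
HN type (ℓ=3): μ^(1)=17; μ^(2)=1; μ^(3)=-3

((0, 0, 0, 0, 1, 0); (0, 0, 3, 1, 0, 0); (3, 3, 0, 0, 0, 1))


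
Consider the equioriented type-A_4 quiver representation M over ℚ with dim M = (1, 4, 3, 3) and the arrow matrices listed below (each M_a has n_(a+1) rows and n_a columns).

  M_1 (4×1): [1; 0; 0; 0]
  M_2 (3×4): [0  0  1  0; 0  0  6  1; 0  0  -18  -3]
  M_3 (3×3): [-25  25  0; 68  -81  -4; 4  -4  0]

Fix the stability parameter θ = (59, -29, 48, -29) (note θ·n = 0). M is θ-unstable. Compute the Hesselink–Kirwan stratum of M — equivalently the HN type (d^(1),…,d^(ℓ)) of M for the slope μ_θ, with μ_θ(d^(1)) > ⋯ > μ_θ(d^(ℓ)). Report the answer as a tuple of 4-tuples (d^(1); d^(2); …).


Interval decomposition of M: I[1,2], I[2,2], I[2,4]^2, I[3,3], I[4,4].
HN type (ℓ=4): μ^(1)=48; μ^(2)=15; μ^(3)=19/2; μ^(4)=-29

((0, 0, 1, 0); (1, 1, 0, 0); (0, 0, 2, 2); (0, 3, 0, 1))


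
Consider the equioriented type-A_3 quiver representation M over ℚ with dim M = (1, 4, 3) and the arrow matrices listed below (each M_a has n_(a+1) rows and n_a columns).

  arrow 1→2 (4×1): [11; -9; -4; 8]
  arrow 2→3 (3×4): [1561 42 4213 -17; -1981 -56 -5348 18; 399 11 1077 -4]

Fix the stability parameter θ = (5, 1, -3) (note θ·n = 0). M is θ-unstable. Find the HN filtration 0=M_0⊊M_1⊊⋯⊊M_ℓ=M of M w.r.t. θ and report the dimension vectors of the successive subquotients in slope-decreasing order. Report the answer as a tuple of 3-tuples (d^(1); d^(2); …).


Barcode: M ≅ I[1,3], I[2,2], I[2,3]^2. HN layers by μ_θ (2 steps, strictly decreasing):
  μ^(1)=1; μ^(2)=-1

((1, 2, 1); (0, 2, 2))


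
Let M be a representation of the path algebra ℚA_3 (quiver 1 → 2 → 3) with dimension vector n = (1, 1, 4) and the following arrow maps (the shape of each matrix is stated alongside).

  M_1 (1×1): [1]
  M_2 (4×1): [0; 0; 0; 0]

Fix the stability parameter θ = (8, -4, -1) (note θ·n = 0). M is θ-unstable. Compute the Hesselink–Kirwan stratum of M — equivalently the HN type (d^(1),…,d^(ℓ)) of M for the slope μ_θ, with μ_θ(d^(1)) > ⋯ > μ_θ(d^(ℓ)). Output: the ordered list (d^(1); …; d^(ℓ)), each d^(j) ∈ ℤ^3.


Via rank(M_{q-1}∘⋯∘M_p): M ≅ I[1,2], I[3,3]^4.
μ_θ-semistable layers: μ^(1)=2; μ^(2)=-1

((1, 1, 0); (0, 0, 4))


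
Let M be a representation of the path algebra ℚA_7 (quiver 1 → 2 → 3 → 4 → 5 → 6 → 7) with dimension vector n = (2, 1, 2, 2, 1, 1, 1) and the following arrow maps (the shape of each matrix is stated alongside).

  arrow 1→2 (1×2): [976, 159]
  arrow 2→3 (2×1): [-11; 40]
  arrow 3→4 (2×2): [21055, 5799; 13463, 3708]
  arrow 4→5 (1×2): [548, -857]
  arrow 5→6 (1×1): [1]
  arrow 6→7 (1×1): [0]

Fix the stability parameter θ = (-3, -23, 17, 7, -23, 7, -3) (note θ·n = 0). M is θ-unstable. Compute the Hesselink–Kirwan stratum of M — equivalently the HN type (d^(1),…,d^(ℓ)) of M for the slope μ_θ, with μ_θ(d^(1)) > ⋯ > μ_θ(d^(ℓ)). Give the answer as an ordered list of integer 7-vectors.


Interval decomposition of M: I[1,1], I[1,6], I[3,4], I[7,7].
HN type (ℓ=5): μ^(1)=12; μ^(2)=7; μ^(3)=1/3; μ^(4)=-3; μ^(5)=-13

((0, 0, 1, 1, 0, 0, 0); (0, 0, 0, 0, 0, 1, 0); (0, 0, 1, 1, 1, 0, 0); (1, 0, 0, 0, 0, 0, 1); (1, 1, 0, 0, 0, 0, 0))


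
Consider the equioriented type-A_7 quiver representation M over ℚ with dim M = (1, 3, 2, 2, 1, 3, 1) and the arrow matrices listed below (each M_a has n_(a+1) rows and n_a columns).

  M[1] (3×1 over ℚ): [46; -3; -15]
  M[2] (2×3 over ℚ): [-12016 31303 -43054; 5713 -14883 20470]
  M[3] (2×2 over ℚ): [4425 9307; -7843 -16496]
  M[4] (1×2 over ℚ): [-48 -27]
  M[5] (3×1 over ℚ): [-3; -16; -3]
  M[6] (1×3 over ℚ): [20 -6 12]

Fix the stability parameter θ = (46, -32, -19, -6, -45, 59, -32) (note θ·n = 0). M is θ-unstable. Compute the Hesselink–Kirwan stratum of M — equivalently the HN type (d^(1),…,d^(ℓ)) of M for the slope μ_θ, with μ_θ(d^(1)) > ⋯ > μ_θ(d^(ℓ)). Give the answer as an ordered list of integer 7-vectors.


Barcode: M ≅ I[1,6], I[2,2], I[2,4], I[6,6], I[6,7]. HN layers by μ_θ (6 steps, strictly decreasing):
  μ^(1)=59; μ^(2)=27/2; μ^(3)=-6; μ^(4)=-56/5; μ^(5)=-19; μ^(6)=-32

((0, 0, 0, 0, 0, 2, 0); (0, 0, 0, 0, 0, 1, 1); (0, 0, 0, 1, 0, 0, 0); (1, 1, 1, 1, 1, 0, 0); (0, 0, 1, 0, 0, 0, 0); (0, 2, 0, 0, 0, 0, 0))


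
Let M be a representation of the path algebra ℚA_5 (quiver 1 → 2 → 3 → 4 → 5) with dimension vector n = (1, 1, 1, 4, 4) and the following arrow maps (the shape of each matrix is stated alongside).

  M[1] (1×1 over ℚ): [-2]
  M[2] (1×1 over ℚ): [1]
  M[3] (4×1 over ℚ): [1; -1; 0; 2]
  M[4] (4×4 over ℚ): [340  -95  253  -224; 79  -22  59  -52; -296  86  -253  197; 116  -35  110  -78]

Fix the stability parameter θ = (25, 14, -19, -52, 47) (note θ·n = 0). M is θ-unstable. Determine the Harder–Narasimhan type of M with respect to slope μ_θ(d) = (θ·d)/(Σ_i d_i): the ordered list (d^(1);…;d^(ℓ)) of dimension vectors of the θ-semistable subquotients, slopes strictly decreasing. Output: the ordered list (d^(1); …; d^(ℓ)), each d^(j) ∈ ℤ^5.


Via rank(M_{q-1}∘⋯∘M_p): M ≅ I[1,5], I[4,5]^3.
μ_θ-semistable layers: μ^(1)=47; μ^(2)=-8; μ^(3)=-52

((0, 0, 0, 0, 4); (1, 1, 1, 1, 0); (0, 0, 0, 3, 0))


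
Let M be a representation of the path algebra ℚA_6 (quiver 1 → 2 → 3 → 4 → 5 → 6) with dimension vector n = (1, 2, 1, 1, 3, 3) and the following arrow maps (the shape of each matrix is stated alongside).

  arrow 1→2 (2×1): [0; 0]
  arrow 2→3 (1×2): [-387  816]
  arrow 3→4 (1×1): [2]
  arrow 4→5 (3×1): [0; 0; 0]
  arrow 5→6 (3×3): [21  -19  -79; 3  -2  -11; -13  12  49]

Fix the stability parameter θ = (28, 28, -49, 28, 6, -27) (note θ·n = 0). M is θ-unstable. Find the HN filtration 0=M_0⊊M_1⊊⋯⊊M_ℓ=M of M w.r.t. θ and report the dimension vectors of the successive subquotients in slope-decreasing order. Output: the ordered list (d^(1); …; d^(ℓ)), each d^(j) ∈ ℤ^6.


Interval decomposition of M: I[1,1], I[2,2], I[2,4], I[5,5], I[5,6]^2, I[6,6].
HN type (ℓ=4): μ^(1)=28; μ^(2)=6; μ^(3)=-21/2; μ^(4)=-27

((1, 1, 0, 1, 0, 0); (0, 0, 0, 0, 1, 0); (0, 1, 1, 0, 2, 2); (0, 0, 0, 0, 0, 1))


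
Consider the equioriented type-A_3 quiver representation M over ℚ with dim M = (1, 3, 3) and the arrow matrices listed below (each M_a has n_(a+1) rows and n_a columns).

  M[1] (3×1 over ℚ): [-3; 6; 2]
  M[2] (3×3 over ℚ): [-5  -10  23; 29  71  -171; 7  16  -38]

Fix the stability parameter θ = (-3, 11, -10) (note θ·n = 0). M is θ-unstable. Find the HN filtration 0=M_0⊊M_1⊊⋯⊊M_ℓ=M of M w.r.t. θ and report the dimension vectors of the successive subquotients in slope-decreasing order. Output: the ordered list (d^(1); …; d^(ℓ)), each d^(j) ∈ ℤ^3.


Via rank(M_{q-1}∘⋯∘M_p): M ≅ I[1,3], I[2,3]^2.
μ_θ-semistable layers: μ^(1)=1/2; μ^(2)=-3

((0, 3, 3); (1, 0, 0))


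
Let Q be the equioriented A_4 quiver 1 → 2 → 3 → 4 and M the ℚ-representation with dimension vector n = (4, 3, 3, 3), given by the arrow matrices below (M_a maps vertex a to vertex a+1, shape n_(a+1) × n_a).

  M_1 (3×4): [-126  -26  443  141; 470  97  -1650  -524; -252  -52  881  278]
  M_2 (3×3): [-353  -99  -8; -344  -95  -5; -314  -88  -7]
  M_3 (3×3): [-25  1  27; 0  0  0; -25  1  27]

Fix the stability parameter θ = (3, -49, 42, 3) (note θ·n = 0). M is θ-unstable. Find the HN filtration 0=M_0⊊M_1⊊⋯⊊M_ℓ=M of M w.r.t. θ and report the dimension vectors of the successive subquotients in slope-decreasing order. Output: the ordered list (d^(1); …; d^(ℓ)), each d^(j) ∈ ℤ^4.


Barcode: M ≅ I[1,1], I[1,3]^2, I[1,4], I[4,4]^2. HN layers by μ_θ (4 steps, strictly decreasing):
  μ^(1)=42; μ^(2)=45/2; μ^(3)=3; μ^(4)=-23

((0, 0, 2, 0); (0, 0, 1, 1); (1, 0, 0, 2); (3, 3, 0, 0))


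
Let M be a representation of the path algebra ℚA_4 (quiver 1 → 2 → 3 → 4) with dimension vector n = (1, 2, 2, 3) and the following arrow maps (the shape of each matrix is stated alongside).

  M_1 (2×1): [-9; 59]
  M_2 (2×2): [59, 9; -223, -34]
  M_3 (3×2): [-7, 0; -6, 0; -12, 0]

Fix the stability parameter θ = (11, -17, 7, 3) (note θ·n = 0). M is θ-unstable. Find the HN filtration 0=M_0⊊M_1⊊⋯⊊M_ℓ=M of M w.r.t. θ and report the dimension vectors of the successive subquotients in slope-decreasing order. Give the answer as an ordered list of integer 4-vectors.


Interval decomposition of M: I[1,3], I[2,4], I[4,4]^2.
HN type (ℓ=5): μ^(1)=7; μ^(2)=5; μ^(3)=3; μ^(4)=-3; μ^(5)=-17

((0, 0, 1, 0); (0, 0, 1, 1); (0, 0, 0, 2); (1, 1, 0, 0); (0, 1, 0, 0))


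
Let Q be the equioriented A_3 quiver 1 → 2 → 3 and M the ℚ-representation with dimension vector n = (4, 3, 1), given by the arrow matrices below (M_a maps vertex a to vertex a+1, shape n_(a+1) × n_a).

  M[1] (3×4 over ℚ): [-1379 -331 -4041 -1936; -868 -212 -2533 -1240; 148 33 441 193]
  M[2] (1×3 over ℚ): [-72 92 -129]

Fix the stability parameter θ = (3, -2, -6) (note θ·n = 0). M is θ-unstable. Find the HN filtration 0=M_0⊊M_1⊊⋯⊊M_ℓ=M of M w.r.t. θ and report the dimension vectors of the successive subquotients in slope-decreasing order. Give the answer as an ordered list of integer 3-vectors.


Barcode: M ≅ I[1,1], I[1,2]^2, I[1,3]. HN layers by μ_θ (3 steps, strictly decreasing):
  μ^(1)=3; μ^(2)=1/2; μ^(3)=-5/3

((1, 0, 0); (2, 2, 0); (1, 1, 1))


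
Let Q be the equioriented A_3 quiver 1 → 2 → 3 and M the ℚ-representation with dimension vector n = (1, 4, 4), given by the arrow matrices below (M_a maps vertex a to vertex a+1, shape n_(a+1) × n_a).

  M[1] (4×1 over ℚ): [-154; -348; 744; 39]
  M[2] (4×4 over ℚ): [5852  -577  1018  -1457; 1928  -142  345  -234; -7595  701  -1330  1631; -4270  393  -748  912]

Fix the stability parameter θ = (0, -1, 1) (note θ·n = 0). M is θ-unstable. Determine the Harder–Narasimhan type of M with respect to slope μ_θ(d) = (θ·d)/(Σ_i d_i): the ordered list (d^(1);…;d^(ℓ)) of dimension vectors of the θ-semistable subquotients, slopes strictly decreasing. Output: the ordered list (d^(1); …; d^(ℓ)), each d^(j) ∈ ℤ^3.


Interval decomposition of M: I[1,3], I[2,3]^3.
HN type (ℓ=3): μ^(1)=1; μ^(2)=-1/2; μ^(3)=-1

((0, 0, 4); (1, 1, 0); (0, 3, 0))


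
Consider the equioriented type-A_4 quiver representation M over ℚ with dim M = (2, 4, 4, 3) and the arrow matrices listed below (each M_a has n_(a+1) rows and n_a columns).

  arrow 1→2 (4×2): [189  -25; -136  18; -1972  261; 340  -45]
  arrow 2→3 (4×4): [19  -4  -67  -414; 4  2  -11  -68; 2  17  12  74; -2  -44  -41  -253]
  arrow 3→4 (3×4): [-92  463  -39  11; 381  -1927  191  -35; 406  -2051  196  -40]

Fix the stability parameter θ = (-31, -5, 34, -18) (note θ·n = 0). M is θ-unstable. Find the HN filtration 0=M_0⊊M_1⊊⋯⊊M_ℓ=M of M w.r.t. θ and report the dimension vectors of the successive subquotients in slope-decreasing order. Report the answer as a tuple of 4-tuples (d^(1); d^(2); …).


Interval decomposition of M: I[1,4]^2, I[2,3], I[2,4].
HN type (ℓ=4): μ^(1)=34; μ^(2)=8; μ^(3)=-5; μ^(4)=-31

((0, 0, 1, 0); (0, 0, 3, 3); (0, 4, 0, 0); (2, 0, 0, 0))


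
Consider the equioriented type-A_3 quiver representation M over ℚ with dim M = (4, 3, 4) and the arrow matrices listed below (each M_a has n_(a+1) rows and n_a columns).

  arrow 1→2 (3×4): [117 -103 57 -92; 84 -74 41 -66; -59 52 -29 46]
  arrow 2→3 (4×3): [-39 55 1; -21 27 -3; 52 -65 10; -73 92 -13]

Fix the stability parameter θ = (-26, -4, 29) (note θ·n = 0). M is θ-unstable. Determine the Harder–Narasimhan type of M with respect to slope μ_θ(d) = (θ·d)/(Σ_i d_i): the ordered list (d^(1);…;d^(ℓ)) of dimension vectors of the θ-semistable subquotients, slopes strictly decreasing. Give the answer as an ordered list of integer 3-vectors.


Interval decomposition of M: I[1,1], I[1,3]^3, I[3,3].
HN type (ℓ=3): μ^(1)=29; μ^(2)=-4; μ^(3)=-26

((0, 0, 4); (0, 3, 0); (4, 0, 0))


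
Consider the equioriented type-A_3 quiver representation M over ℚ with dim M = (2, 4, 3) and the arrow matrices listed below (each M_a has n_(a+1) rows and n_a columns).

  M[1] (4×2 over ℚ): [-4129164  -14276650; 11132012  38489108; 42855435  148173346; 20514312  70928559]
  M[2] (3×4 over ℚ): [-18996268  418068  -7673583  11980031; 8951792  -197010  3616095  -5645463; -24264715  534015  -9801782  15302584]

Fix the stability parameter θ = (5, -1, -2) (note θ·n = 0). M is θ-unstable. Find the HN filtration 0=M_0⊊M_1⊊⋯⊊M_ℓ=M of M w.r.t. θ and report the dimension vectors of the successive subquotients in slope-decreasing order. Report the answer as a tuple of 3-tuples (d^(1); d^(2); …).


Via rank(M_{q-1}∘⋯∘M_p): M ≅ I[1,2], I[1,3], I[2,3]^2.
μ_θ-semistable layers: μ^(1)=2; μ^(2)=2/3; μ^(3)=-3/2

((1, 1, 0); (1, 1, 1); (0, 2, 2))


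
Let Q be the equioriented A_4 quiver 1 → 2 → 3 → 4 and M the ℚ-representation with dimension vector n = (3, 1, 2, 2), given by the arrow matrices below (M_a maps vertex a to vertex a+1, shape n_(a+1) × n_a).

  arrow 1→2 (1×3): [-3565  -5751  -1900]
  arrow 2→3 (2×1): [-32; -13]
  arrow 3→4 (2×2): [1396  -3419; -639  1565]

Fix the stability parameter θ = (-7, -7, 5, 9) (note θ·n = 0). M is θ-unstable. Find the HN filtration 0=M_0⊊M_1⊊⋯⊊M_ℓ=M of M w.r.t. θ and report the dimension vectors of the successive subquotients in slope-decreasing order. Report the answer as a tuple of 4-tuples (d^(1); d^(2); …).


Interval decomposition of M: I[1,1]^2, I[1,4], I[3,4].
HN type (ℓ=3): μ^(1)=9; μ^(2)=5; μ^(3)=-7

((0, 0, 0, 2); (0, 0, 2, 0); (3, 1, 0, 0))


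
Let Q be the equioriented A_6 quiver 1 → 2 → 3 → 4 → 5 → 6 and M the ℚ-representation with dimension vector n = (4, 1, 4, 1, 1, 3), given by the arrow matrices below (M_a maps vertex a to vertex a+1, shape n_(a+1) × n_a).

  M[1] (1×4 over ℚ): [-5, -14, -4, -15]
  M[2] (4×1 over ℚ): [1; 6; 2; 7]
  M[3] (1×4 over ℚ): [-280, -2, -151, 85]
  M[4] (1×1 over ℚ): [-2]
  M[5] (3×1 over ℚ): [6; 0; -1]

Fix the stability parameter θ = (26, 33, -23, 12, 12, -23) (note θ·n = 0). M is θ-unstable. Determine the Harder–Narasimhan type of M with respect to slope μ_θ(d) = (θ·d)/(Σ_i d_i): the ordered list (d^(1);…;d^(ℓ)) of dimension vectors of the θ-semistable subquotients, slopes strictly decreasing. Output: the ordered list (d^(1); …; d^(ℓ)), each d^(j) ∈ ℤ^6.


Via rank(M_{q-1}∘⋯∘M_p): M ≅ I[1,1]^3, I[1,6], I[3,3]^3, I[6,6]^2.
μ_θ-semistable layers: μ^(1)=26; μ^(2)=37/6; μ^(3)=-23

((3, 0, 0, 0, 0, 0); (1, 1, 1, 1, 1, 1); (0, 0, 3, 0, 0, 2))


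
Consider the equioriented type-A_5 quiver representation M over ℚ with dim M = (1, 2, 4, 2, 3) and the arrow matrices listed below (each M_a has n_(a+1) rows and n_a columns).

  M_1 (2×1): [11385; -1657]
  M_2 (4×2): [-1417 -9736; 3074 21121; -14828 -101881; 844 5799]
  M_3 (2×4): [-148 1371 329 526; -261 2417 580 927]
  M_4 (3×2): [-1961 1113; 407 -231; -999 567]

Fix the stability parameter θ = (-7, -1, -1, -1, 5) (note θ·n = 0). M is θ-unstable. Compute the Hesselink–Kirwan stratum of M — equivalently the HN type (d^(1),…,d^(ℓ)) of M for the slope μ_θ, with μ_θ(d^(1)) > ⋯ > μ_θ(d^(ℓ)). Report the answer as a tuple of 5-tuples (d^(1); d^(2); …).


Barcode: M ≅ I[1,5], I[2,3], I[3,3], I[3,4], I[5,5]^2. HN layers by μ_θ (3 steps, strictly decreasing):
  μ^(1)=5; μ^(2)=-1; μ^(3)=-7

((0, 0, 0, 0, 3); (0, 2, 4, 2, 0); (1, 0, 0, 0, 0))


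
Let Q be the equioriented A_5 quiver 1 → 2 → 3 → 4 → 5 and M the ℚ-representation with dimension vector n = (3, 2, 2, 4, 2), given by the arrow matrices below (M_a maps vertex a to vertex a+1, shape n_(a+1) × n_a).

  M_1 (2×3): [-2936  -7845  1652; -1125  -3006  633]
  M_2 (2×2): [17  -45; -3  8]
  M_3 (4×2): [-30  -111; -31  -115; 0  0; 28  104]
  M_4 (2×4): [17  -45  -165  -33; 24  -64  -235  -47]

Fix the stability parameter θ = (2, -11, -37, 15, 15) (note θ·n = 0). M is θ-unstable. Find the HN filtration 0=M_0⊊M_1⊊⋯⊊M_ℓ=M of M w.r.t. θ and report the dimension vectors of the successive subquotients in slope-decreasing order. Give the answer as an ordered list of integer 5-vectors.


Barcode: M ≅ I[1,1], I[1,4], I[1,5], I[4,4], I[4,5]. HN layers by μ_θ (3 steps, strictly decreasing):
  μ^(1)=15; μ^(2)=2; μ^(3)=-46/3

((0, 0, 0, 4, 2); (1, 0, 0, 0, 0); (2, 2, 2, 0, 0))


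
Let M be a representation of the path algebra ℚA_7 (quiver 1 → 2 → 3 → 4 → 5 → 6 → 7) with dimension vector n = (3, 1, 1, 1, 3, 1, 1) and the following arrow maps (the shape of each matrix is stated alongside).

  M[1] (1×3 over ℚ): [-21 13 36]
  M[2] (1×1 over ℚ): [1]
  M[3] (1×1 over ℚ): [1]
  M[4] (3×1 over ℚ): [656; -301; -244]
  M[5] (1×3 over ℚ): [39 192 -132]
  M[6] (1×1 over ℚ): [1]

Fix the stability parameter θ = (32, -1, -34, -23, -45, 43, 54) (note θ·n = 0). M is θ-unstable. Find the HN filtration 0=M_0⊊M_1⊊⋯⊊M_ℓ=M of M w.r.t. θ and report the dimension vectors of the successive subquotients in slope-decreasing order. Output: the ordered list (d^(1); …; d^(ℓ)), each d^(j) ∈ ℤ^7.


Interval decomposition of M: I[1,1]^2, I[1,5], I[5,5], I[5,7].
HN type (ℓ=5): μ^(1)=54; μ^(2)=43; μ^(3)=32; μ^(4)=-71/5; μ^(5)=-45

((0, 0, 0, 0, 0, 0, 1); (0, 0, 0, 0, 0, 1, 0); (2, 0, 0, 0, 0, 0, 0); (1, 1, 1, 1, 1, 0, 0); (0, 0, 0, 0, 2, 0, 0))


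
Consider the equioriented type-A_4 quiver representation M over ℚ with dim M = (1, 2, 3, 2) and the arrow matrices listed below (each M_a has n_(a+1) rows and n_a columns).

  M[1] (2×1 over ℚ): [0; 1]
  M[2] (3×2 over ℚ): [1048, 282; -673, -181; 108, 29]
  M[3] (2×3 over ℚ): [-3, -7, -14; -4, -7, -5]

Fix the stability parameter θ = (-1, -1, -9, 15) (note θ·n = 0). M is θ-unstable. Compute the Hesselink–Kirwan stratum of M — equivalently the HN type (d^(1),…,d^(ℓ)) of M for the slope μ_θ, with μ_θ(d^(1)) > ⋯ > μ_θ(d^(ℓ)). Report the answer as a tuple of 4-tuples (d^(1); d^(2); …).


Interval decomposition of M: I[1,4], I[2,4], I[3,3].
HN type (ℓ=4): μ^(1)=15; μ^(2)=-11/3; μ^(3)=-5; μ^(4)=-9

((0, 0, 0, 2); (1, 1, 1, 0); (0, 1, 1, 0); (0, 0, 1, 0))


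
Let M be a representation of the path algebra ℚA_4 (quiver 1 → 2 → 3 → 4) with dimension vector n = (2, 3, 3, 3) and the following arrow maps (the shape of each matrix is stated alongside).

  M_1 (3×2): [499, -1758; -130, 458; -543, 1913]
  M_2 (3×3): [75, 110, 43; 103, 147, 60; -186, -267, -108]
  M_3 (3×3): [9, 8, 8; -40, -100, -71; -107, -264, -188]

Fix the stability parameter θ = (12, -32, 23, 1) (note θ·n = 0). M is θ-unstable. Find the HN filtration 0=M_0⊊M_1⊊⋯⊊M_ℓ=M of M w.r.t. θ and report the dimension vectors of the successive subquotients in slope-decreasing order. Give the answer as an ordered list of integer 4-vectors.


Interval decomposition of M: I[1,3], I[1,4], I[2,4], I[4,4].
HN type (ℓ=5): μ^(1)=23; μ^(2)=12; μ^(3)=1; μ^(4)=-10; μ^(5)=-32

((0, 0, 1, 0); (0, 0, 2, 2); (0, 0, 0, 1); (2, 2, 0, 0); (0, 1, 0, 0))


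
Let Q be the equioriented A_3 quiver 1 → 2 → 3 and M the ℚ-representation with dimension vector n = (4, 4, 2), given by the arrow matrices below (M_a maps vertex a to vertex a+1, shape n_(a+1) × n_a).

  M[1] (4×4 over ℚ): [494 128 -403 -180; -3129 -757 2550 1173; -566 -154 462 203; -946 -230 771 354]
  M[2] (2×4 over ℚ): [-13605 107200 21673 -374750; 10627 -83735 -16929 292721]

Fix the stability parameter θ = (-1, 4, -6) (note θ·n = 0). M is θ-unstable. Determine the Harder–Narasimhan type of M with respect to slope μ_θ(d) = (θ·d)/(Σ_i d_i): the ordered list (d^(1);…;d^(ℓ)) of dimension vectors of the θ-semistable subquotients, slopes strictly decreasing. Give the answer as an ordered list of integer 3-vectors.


Barcode: M ≅ I[1,2]^2, I[1,3]^2. HN layers by μ_θ (2 steps, strictly decreasing):
  μ^(1)=4; μ^(2)=-1

((0, 2, 0); (4, 2, 2))


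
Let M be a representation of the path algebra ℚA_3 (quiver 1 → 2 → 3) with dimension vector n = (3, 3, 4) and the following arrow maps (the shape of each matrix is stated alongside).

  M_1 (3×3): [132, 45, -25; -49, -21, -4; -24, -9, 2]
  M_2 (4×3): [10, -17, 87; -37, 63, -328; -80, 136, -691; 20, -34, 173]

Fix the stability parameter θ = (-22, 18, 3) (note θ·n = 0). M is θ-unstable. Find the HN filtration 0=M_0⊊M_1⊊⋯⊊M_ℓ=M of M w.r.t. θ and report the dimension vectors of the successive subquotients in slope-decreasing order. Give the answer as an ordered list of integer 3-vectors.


Barcode: M ≅ I[1,3]^3, I[3,3]. HN layers by μ_θ (3 steps, strictly decreasing):
  μ^(1)=21/2; μ^(2)=3; μ^(3)=-22

((0, 3, 3); (0, 0, 1); (3, 0, 0))


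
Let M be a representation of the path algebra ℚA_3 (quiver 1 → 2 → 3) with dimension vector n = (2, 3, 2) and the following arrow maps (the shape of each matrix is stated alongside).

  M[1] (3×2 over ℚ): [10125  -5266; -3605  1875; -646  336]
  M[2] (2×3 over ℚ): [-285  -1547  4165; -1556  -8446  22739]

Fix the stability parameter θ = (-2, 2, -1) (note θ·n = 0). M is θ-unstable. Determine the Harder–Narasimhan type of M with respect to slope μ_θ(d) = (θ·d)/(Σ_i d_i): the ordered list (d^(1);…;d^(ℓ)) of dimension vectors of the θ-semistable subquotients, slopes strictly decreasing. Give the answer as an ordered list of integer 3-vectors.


Barcode: M ≅ I[1,2], I[1,3], I[2,3]. HN layers by μ_θ (3 steps, strictly decreasing):
  μ^(1)=2; μ^(2)=1/2; μ^(3)=-2

((0, 1, 0); (0, 2, 2); (2, 0, 0))


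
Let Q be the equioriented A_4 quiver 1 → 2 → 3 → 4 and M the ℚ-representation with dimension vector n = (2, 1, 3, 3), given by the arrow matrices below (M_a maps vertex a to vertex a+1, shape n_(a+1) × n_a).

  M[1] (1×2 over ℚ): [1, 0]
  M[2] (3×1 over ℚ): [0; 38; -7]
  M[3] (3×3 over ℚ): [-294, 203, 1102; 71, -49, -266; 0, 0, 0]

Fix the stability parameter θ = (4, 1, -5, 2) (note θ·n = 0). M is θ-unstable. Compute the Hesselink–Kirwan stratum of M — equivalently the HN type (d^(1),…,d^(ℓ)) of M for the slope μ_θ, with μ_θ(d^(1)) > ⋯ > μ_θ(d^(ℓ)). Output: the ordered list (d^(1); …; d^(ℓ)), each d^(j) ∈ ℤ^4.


Interval decomposition of M: I[1,1], I[1,3], I[3,4]^2, I[4,4].
HN type (ℓ=4): μ^(1)=4; μ^(2)=2; μ^(3)=0; μ^(4)=-5

((1, 0, 0, 0); (0, 0, 0, 3); (1, 1, 1, 0); (0, 0, 2, 0))


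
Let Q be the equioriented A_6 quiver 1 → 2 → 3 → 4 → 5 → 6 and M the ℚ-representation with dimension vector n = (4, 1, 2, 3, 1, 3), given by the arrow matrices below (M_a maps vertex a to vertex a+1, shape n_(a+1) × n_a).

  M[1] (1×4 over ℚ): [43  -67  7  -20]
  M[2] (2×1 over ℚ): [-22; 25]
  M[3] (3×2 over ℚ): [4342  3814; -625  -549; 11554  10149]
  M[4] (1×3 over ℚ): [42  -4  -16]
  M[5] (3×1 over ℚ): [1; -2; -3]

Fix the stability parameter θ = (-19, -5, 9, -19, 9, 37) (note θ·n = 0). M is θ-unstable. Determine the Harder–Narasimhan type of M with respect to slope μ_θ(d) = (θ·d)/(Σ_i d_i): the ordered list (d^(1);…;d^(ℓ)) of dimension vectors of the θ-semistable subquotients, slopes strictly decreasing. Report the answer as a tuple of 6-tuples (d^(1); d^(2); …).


Barcode: M ≅ I[1,1]^3, I[1,4], I[3,4], I[4,6], I[6,6]^2. HN layers by μ_θ (4 steps, strictly decreasing):
  μ^(1)=37; μ^(2)=9; μ^(3)=-5; μ^(4)=-19

((0, 0, 0, 0, 0, 3); (0, 0, 0, 0, 1, 0); (0, 1, 2, 2, 0, 0); (4, 0, 0, 1, 0, 0))


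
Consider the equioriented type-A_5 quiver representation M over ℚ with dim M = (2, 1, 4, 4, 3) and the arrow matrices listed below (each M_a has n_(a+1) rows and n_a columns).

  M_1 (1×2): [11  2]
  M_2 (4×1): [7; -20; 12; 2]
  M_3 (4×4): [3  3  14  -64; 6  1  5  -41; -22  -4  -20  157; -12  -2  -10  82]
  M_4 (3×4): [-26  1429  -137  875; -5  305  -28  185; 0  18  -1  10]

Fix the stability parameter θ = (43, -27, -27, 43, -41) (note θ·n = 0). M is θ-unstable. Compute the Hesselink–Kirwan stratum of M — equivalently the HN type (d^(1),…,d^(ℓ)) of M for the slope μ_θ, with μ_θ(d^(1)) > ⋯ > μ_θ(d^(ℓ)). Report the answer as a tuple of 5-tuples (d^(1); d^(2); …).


Interval decomposition of M: I[1,1], I[1,5], I[3,3], I[3,5]^2, I[4,4].
HN type (ℓ=4): μ^(1)=43; μ^(2)=1; μ^(3)=-11/3; μ^(4)=-27

((1, 0, 0, 1, 0); (0, 0, 0, 3, 3); (1, 1, 1, 0, 0); (0, 0, 3, 0, 0))


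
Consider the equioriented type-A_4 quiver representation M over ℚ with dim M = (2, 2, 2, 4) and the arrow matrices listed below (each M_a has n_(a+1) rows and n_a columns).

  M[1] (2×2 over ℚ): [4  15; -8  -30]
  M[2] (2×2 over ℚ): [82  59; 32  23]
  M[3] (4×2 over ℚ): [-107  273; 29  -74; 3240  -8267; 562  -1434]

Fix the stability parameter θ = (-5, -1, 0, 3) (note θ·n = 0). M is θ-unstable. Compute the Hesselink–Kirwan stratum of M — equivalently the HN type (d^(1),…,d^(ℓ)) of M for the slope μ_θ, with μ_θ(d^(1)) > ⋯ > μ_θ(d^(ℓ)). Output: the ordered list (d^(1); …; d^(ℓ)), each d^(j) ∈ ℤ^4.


Via rank(M_{q-1}∘⋯∘M_p): M ≅ I[1,1], I[1,4], I[2,4], I[4,4]^2.
μ_θ-semistable layers: μ^(1)=3; μ^(2)=0; μ^(3)=-1; μ^(4)=-5

((0, 0, 0, 4); (0, 0, 2, 0); (0, 2, 0, 0); (2, 0, 0, 0))


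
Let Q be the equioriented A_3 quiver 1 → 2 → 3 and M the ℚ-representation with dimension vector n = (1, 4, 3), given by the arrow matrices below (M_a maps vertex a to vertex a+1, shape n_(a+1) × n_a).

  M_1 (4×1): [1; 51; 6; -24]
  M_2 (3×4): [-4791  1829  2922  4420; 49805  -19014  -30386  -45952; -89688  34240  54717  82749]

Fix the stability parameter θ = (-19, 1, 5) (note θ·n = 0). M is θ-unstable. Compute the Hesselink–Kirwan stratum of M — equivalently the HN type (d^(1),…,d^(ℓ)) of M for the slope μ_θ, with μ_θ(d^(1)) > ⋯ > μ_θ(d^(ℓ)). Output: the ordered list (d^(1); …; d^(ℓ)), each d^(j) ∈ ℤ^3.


Barcode: M ≅ I[1,3], I[2,2], I[2,3]^2. HN layers by μ_θ (3 steps, strictly decreasing):
  μ^(1)=5; μ^(2)=1; μ^(3)=-19

((0, 0, 3); (0, 4, 0); (1, 0, 0))


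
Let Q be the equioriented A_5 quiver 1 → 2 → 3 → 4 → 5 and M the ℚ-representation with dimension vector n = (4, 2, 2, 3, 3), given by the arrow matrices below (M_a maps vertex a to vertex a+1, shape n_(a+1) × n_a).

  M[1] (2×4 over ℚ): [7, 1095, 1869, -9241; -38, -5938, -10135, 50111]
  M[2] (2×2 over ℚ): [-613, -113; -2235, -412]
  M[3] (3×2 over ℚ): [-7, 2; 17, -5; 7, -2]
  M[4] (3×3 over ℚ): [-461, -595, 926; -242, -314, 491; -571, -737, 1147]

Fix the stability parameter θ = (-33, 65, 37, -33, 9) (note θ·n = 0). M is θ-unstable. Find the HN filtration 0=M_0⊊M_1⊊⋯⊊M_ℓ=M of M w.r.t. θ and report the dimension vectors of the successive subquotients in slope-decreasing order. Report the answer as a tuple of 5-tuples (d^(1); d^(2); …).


Barcode: M ≅ I[1,1]^2, I[1,5]^2, I[4,5]. HN layers by μ_θ (3 steps, strictly decreasing):
  μ^(1)=39/2; μ^(2)=9; μ^(3)=-33

((0, 2, 2, 2, 2); (0, 0, 0, 0, 1); (4, 0, 0, 1, 0))


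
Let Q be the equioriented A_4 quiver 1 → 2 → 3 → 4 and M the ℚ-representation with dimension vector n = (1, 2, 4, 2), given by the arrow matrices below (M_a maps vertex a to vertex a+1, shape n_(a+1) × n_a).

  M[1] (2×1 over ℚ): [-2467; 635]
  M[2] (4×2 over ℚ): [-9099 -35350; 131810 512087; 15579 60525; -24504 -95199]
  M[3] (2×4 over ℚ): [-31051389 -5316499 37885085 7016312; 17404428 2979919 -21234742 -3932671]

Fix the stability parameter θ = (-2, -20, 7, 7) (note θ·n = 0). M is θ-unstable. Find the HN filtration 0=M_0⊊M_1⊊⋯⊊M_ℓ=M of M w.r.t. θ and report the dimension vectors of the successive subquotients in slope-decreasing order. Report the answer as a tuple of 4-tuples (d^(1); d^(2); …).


Interval decomposition of M: I[1,4], I[2,3], I[3,3], I[3,4].
HN type (ℓ=3): μ^(1)=7; μ^(2)=-11; μ^(3)=-20

((0, 0, 4, 2); (1, 1, 0, 0); (0, 1, 0, 0))


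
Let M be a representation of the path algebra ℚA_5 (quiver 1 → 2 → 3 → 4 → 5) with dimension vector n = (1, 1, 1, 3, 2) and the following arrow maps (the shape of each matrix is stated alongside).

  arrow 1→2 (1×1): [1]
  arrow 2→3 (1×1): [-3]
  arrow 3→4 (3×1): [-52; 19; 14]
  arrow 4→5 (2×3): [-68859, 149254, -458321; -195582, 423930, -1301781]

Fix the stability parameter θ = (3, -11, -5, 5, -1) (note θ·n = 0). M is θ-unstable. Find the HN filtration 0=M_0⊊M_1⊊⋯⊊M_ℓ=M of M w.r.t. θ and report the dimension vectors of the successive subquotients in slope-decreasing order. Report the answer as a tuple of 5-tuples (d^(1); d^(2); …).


Interval decomposition of M: I[1,4], I[4,5]^2.
HN type (ℓ=3): μ^(1)=5; μ^(2)=2; μ^(3)=-13/3

((0, 0, 0, 1, 0); (0, 0, 0, 2, 2); (1, 1, 1, 0, 0))


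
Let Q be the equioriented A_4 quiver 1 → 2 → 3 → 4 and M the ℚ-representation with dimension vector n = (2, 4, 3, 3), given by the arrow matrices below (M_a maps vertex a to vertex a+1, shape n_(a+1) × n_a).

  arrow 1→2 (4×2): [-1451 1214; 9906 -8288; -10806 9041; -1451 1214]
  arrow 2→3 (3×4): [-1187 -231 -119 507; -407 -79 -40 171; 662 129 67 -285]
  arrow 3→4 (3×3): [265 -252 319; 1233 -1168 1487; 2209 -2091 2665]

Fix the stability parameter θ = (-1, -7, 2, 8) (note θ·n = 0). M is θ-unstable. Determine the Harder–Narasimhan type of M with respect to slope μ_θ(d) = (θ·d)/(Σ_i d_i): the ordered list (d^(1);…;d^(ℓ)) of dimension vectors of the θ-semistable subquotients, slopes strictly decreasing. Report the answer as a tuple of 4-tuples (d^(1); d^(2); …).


Interval decomposition of M: I[1,4]^2, I[2,2], I[2,3], I[4,4].
HN type (ℓ=4): μ^(1)=8; μ^(2)=2; μ^(3)=-4; μ^(4)=-7

((0, 0, 0, 3); (0, 0, 3, 0); (2, 2, 0, 0); (0, 2, 0, 0))


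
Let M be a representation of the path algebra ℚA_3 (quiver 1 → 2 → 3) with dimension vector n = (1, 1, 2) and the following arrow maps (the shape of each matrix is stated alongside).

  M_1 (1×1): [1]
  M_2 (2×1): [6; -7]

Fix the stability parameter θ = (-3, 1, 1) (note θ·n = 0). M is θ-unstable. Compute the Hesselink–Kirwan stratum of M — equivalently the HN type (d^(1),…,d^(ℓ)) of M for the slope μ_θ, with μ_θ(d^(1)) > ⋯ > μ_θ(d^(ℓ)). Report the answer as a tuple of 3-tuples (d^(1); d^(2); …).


Via rank(M_{q-1}∘⋯∘M_p): M ≅ I[1,3], I[3,3].
μ_θ-semistable layers: μ^(1)=1; μ^(2)=-3

((0, 1, 2); (1, 0, 0))


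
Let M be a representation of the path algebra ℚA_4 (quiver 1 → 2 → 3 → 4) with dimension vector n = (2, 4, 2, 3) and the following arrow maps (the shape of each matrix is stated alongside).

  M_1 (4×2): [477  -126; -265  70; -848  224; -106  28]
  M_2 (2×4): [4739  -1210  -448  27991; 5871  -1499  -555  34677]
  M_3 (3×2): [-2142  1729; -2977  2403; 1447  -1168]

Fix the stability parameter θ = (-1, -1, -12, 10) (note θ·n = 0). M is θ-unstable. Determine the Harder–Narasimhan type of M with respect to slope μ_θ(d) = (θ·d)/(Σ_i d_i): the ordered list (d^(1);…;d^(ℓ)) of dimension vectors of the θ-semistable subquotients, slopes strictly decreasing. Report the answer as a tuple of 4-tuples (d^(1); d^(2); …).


Interval decomposition of M: I[1,1], I[1,4], I[2,2]^2, I[2,4], I[4,4].
HN type (ℓ=4): μ^(1)=10; μ^(2)=-1; μ^(3)=-14/3; μ^(4)=-13/2

((0, 0, 0, 3); (1, 2, 0, 0); (1, 1, 1, 0); (0, 1, 1, 0))


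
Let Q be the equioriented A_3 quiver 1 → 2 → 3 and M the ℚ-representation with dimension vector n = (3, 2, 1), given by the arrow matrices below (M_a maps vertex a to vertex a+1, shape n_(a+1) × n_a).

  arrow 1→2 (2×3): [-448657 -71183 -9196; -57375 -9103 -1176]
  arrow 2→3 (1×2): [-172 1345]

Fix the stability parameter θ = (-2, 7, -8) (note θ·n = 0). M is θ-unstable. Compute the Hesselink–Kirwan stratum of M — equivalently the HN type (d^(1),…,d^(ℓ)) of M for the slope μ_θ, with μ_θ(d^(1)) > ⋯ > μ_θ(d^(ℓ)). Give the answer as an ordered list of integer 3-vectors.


Via rank(M_{q-1}∘⋯∘M_p): M ≅ I[1,1], I[1,2], I[1,3].
μ_θ-semistable layers: μ^(1)=7; μ^(2)=-1/2; μ^(3)=-2

((0, 1, 0); (0, 1, 1); (3, 0, 0))


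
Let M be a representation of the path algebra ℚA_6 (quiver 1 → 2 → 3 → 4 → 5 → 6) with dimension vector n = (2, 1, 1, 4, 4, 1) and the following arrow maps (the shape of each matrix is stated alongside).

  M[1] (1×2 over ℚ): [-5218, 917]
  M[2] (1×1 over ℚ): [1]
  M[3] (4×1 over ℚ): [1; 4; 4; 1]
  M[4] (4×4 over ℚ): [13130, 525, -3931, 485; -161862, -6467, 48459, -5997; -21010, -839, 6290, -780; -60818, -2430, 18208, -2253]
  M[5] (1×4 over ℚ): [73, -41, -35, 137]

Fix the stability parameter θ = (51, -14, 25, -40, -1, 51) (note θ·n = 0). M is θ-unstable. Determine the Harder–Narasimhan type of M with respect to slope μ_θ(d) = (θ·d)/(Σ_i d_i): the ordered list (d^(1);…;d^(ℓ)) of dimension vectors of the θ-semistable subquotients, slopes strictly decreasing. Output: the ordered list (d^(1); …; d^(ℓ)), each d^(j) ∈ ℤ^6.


Interval decomposition of M: I[1,1], I[1,6], I[4,4], I[4,5]^2, I[5,5].
HN type (ℓ=4): μ^(1)=51; μ^(2)=21/5; μ^(3)=-1; μ^(4)=-40

((1, 0, 0, 0, 0, 1); (1, 1, 1, 1, 1, 0); (0, 0, 0, 0, 3, 0); (0, 0, 0, 3, 0, 0))


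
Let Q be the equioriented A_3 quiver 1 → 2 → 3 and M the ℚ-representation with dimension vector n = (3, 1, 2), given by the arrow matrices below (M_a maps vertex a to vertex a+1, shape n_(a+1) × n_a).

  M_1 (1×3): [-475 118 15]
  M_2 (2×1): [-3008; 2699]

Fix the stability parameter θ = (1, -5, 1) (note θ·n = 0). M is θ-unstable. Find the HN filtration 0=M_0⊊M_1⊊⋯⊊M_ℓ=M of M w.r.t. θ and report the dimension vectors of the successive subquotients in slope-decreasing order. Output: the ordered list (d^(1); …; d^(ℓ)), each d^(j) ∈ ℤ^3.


Interval decomposition of M: I[1,1]^2, I[1,3], I[3,3].
HN type (ℓ=2): μ^(1)=1; μ^(2)=-2

((2, 0, 2); (1, 1, 0))


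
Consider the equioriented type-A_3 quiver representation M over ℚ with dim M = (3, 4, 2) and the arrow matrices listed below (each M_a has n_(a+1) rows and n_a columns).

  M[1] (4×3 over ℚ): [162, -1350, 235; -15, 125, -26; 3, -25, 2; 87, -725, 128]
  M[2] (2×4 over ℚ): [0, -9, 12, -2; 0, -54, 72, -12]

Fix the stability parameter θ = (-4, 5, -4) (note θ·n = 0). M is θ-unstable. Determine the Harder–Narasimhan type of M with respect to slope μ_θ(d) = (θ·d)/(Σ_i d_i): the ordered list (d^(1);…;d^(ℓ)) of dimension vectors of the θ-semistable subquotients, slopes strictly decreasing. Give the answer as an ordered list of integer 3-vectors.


Via rank(M_{q-1}∘⋯∘M_p): M ≅ I[1,1], I[1,2], I[1,3], I[2,2]^2, I[3,3].
μ_θ-semistable layers: μ^(1)=5; μ^(2)=1/2; μ^(3)=-4

((0, 3, 0); (0, 1, 1); (3, 0, 1))


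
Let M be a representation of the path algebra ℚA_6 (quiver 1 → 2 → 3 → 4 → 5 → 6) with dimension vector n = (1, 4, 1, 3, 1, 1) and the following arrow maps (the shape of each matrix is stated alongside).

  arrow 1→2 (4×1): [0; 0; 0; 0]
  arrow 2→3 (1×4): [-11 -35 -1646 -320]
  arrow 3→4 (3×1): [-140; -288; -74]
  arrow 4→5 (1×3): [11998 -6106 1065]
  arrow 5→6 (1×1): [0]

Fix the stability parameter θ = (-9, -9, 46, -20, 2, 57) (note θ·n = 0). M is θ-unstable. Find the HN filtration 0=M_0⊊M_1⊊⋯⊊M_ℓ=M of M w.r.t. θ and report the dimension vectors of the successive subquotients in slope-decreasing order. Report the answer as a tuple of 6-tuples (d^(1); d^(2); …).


Barcode: M ≅ I[1,1], I[2,2]^3, I[2,5], I[4,4]^2, I[6,6]. HN layers by μ_θ (4 steps, strictly decreasing):
  μ^(1)=57; μ^(2)=28/3; μ^(3)=-9; μ^(4)=-20

((0, 0, 0, 0, 0, 1); (0, 0, 1, 1, 1, 0); (1, 4, 0, 0, 0, 0); (0, 0, 0, 2, 0, 0))


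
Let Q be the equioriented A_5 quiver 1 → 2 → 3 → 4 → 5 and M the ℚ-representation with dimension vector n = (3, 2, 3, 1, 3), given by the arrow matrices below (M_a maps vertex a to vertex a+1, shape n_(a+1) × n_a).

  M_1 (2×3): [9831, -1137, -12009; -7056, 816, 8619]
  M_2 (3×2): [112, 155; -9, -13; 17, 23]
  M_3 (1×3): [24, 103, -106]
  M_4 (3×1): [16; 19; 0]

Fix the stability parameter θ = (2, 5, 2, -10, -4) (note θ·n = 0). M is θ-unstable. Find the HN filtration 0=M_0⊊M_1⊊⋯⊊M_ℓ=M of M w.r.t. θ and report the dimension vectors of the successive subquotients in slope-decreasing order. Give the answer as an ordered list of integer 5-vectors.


Via rank(M_{q-1}∘⋯∘M_p): M ≅ I[1,1], I[1,3], I[1,5], I[3,3], I[5,5]^2.
μ_θ-semistable layers: μ^(1)=7/2; μ^(2)=2; μ^(3)=-1; μ^(4)=-4

((0, 1, 1, 0, 0); (2, 0, 1, 0, 0); (1, 1, 1, 1, 1); (0, 0, 0, 0, 2))


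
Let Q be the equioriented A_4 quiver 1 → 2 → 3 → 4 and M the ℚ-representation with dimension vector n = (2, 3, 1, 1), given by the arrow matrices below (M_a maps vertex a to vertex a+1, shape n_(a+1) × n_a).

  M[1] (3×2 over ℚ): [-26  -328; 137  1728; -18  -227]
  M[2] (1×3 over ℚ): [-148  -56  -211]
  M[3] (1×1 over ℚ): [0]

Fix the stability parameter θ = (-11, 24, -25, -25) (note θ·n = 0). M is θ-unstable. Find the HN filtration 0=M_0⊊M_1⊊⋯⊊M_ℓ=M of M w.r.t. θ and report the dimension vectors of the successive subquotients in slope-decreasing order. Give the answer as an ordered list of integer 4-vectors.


Interval decomposition of M: I[1,2], I[1,3], I[2,2], I[4,4].
HN type (ℓ=4): μ^(1)=24; μ^(2)=-1/2; μ^(3)=-11; μ^(4)=-25

((0, 2, 0, 0); (0, 1, 1, 0); (2, 0, 0, 0); (0, 0, 0, 1))


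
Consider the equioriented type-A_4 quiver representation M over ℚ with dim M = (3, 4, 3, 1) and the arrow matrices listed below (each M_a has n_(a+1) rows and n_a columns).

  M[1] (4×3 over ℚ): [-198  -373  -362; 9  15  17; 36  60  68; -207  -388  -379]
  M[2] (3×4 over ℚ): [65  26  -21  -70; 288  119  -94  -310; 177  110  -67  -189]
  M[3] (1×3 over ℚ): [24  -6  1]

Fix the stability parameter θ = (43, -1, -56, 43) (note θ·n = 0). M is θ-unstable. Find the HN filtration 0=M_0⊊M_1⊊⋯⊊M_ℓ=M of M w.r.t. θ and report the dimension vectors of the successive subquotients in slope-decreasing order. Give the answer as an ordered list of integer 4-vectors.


Interval decomposition of M: I[1,1], I[1,3], I[1,4], I[2,2], I[2,3].
HN type (ℓ=4): μ^(1)=43; μ^(2)=-1; μ^(3)=-14/3; μ^(4)=-57/2

((1, 0, 0, 1); (0, 1, 0, 0); (2, 2, 2, 0); (0, 1, 1, 0))


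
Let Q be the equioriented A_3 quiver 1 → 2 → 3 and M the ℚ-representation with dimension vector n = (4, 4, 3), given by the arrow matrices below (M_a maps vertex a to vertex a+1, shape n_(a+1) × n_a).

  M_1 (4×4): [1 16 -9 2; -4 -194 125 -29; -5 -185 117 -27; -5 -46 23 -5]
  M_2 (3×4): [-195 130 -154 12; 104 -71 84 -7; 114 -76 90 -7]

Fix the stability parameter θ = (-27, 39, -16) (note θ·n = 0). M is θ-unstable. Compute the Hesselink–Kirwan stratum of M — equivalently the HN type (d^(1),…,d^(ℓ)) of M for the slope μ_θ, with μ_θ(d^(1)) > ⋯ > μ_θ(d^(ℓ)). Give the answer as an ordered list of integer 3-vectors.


Via rank(M_{q-1}∘⋯∘M_p): M ≅ I[1,2], I[1,3]^3.
μ_θ-semistable layers: μ^(1)=39; μ^(2)=23/2; μ^(3)=-27

((0, 1, 0); (0, 3, 3); (4, 0, 0))
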